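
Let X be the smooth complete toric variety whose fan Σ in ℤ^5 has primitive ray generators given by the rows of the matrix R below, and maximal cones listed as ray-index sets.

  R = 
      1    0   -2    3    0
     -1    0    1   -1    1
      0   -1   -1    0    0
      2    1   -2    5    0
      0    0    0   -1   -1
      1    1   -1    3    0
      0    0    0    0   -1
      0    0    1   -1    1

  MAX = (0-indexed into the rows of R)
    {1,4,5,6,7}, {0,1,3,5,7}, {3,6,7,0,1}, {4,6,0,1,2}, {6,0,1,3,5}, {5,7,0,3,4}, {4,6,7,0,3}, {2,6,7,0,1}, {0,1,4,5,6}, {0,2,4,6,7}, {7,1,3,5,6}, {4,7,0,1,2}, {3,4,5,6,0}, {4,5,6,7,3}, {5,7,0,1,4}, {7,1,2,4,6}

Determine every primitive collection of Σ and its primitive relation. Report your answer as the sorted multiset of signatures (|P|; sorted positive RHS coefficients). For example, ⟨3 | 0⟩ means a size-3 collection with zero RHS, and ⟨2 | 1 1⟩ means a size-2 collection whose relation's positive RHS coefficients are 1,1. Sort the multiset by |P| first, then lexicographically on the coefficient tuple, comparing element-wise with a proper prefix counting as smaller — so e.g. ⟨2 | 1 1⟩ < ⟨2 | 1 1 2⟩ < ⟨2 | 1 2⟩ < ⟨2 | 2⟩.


5 collections generate NE(X_Σ); each relation:

  P={2,5}:  v_{2} + v_{5} = v_{0}  so sig = ⟨2 | 1⟩
  P={2,3}:  v_{2} + v_{3} = 2·v_{0} + v_{6} + v_{7}  so sig = ⟨2 | 1 1 2⟩
  P={1,3,4}:  v_{1} + v_{3} + v_{4} = v_{5}  so sig = ⟨3 | 1⟩
  P={0,5,6,7}:  v_{0} + v_{5} + v_{6} + v_{7} = v_{3}  so sig = ⟨4 | 1⟩
  P={0,1,4,6,7}:  v_{0} + v_{1} + v_{4} + v_{6} + v_{7} = 0  so sig = ⟨5 | 0⟩

Sorted signature multiset PRS(X):
[⟨2 | 1⟩, ⟨2 | 1 1 2⟩, ⟨3 | 1⟩, ⟨4 | 1⟩, ⟨5 | 0⟩]


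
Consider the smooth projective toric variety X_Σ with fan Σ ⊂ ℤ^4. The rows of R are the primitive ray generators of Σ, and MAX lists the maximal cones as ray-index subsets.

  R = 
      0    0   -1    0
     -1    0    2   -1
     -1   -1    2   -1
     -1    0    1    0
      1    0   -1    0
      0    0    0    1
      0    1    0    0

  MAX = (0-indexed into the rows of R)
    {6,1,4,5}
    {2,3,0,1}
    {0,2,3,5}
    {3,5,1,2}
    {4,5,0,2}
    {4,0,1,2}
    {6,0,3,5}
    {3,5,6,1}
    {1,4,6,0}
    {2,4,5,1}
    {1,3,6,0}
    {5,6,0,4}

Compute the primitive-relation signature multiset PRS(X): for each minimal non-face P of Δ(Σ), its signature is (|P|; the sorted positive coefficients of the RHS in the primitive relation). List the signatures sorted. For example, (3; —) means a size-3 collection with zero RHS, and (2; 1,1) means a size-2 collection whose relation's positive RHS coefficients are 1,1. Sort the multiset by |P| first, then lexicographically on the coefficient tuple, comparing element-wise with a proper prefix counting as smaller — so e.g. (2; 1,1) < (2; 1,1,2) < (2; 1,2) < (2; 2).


3 minimal non-faces of Δ(Σ) (on 7 rays):

  P = {3,4}:  v_{3} + v_{4} = 0  →  sig = (2; —)
  P = {2,6}:  v_{2} + v_{6} = v_{1}  →  sig = (2; 1)
  P = {0,1,5}:  v_{0} + v_{1} + v_{5} = v_{3}  →  sig = (3; 1)

Sorted signature multiset PRS(X):
{ (2; —),  (2; 1),  (3; 1) }


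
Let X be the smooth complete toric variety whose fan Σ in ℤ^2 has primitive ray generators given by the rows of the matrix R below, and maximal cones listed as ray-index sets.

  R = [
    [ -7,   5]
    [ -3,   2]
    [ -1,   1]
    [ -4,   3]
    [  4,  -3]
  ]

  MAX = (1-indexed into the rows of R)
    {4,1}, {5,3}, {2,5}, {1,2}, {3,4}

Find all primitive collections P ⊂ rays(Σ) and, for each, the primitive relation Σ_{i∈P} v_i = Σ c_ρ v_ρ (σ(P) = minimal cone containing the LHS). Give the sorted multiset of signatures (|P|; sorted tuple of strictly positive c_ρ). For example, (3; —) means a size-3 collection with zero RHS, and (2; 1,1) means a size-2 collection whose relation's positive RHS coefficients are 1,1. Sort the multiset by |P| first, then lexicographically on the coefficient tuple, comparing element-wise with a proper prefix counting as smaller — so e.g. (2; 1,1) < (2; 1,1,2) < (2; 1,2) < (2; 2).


|primitive collections| = 5. Relations:

  P={4,5}:  v_{4} + v_{5} = 0 — sig = (2; —)
  P={1,5}:  v_{1} + v_{5} = v_{2} — sig = (2; 1)
  P={2,3}:  v_{2} + v_{3} = v_{4} — sig = (2; 1)
  P={2,4}:  v_{2} + v_{4} = v_{1} — sig = (2; 1)
  P={1,3}:  v_{1} + v_{3} = 2·v_{4} — sig = (2; 2)

Signatures (|P|; sorted positive RHS coefficients), sorted:
    (2; —)
    (2; 1)
    (2; 1)
    (2; 1)
    (2; 2)


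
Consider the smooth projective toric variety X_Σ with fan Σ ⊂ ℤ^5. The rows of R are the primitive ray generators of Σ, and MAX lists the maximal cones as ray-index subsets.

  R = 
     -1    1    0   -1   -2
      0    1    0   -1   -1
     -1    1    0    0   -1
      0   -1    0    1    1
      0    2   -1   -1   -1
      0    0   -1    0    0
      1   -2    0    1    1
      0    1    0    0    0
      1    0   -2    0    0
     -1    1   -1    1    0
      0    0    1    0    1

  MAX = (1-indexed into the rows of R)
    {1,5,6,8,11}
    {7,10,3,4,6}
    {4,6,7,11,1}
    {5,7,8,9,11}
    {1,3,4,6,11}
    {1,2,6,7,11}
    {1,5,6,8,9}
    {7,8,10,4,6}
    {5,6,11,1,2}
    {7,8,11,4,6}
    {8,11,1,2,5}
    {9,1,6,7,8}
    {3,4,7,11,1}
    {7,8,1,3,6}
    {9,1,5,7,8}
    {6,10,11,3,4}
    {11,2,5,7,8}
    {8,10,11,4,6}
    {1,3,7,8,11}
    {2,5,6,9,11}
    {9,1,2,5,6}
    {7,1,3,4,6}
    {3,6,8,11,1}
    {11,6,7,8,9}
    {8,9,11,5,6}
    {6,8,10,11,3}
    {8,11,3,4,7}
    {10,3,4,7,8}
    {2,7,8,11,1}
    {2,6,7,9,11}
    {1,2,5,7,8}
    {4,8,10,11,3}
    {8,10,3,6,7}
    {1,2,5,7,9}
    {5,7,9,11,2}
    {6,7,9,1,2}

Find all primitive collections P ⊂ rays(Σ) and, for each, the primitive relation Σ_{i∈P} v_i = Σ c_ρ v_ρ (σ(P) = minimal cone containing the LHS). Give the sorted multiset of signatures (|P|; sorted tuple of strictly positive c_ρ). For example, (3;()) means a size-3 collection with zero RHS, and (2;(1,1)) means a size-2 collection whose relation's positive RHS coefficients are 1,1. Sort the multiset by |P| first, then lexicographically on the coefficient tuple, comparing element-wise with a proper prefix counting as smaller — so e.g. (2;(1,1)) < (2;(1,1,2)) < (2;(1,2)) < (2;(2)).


20 minimal non-faces of Δ(Σ) (on 11 rays):

  P={2,4}:  v_{2} + v_{4} = 0  →  sig = (2;())
  P={2,3}:  v_{2} + v_{3} = v_{1} + v_{8}  →  sig = (2;(1,1))
  P={4,5}:  v_{4} + v_{5} = v_{6} + v_{8}  →  sig = (2;(1,1))
  P={2,10}:  v_{2} + v_{10} = v_{3} + v_{6} + v_{8}  →  sig = (2;(1,1,1))
  P={3,5}:  v_{3} + v_{5} = v_{1} + v_{6} + 2·v_{8}  →  sig = (2;(1,1,2))
  P={4,9}:  v_{4} + v_{9} = 2·v_{6} + v_{7} + v_{8}  →  sig = (2;(1,1,2))
  P={3,9}:  v_{3} + v_{9} = v_{1} + 2·v_{6} + v_{7} + 2·v_{8}  →  sig = (2;(1,1,2,2))
  P={9,10}:  v_{9} + v_{10} = v_{3} + 3·v_{6} + v_{7} + 2·v_{8}  →  sig = (2;(1,1,2,3))
  P={1,10}:  v_{1} + v_{10} = 2·v_{3} + v_{6}  →  sig = (2;(1,2))
  P={5,10}:  v_{5} + v_{10} = v_{3} + 2·v_{6} + 2·v_{8}  →  sig = (2;(1,2,2))
  P={1,4,8}:  v_{1} + v_{4} + v_{8} = v_{3}  →  sig = (3;(1))
  P={2,6,8}:  v_{2} + v_{6} + v_{8} = v_{5}  →  sig = (3;(1))
  P={5,6,7}:  v_{5} + v_{6} + v_{7} = v_{9}  →  sig = (3;(1))
  P={1,9,11}:  v_{1} + v_{9} + v_{11} = v_{2} + v_{6}  →  sig = (3;(1,1))
  P={2,8,9}:  v_{2} + v_{8} + v_{9} = 2·v_{5} + v_{7}  →  sig = (3;(1,2))
  P={7,10,11}:  v_{7} + v_{10} + v_{11} = 2·v_{4} + v_{8}  →  sig = (3;(1,2))
  P={1,5,7,11}:  v_{1} + v_{5} + v_{7} + v_{11} = v_{2}  →  sig = (4;(1))
  P={3,4,6,8}:  v_{3} + v_{4} + v_{6} + v_{8} = v_{10}  →  sig = (4;(1))
  P={3,6,7,11}:  v_{3} + v_{6} + v_{7} + v_{11} = v_{4}  →  sig = (4;(1))
  P={1,6,7,8,11}:  v_{1} + v_{6} + v_{7} + v_{8} + v_{11} = 0  →  sig = (5;())

Sorted signature multiset PRS(X):
{ (2;()),  (2;(1,1)) ×2,  (2;(1,1,1)),  (2;(1,1,2)) ×2,  (2;(1,1,2,2)),  (2;(1,1,2,3)),  (2;(1,2)),  (2;(1,2,2)),  (3;(1)) ×3,  (3;(1,1)),  (3;(1,2)) ×2,  (4;(1)) ×3,  (5;()) }


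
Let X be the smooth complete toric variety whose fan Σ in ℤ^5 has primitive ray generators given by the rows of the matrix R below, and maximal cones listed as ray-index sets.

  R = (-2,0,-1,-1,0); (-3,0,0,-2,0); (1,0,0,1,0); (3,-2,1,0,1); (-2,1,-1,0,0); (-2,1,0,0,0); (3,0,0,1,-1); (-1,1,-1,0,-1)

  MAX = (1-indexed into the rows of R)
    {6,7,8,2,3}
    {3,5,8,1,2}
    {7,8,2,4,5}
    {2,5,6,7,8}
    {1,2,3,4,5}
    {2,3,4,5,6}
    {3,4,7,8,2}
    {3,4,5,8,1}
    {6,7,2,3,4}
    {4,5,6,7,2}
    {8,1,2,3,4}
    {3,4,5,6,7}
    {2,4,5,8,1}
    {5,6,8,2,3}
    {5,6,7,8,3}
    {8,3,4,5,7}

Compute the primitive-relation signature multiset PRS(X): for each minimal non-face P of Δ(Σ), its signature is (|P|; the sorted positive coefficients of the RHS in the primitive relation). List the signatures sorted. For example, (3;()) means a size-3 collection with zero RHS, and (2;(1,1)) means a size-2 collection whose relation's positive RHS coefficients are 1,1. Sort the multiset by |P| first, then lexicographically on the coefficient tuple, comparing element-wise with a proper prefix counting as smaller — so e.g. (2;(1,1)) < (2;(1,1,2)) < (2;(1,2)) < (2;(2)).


The 5 primitive collections of Σ (r=8, n=5):

  • {1,6}:  v_{1} + v_{6} = v_{2} + v_{3} + v_{5}  →  sig = (2;(1,1,1))
  • {1,7}:  v_{1} + v_{7} = v_{4} + 2·v_{8}  →  sig = (2;(1,2))
  • {4,6,8}:  v_{4} + v_{6} + v_{8} = 0  →  sig = (3;())
  • {2,3,5,7}:  v_{2} + v_{3} + v_{5} + v_{7} = v_{8}  →  sig = (4;(1))
  • {2,3,4,5,8}:  v_{2} + v_{3} + v_{4} + v_{5} + v_{8} = v_{1}  →  sig = (5;(1))

Signatures (|P|; sorted positive RHS coefficients), sorted:
[(2;(1,1,1)), (2;(1,2)), (3;()), (4;(1)), (5;(1))]


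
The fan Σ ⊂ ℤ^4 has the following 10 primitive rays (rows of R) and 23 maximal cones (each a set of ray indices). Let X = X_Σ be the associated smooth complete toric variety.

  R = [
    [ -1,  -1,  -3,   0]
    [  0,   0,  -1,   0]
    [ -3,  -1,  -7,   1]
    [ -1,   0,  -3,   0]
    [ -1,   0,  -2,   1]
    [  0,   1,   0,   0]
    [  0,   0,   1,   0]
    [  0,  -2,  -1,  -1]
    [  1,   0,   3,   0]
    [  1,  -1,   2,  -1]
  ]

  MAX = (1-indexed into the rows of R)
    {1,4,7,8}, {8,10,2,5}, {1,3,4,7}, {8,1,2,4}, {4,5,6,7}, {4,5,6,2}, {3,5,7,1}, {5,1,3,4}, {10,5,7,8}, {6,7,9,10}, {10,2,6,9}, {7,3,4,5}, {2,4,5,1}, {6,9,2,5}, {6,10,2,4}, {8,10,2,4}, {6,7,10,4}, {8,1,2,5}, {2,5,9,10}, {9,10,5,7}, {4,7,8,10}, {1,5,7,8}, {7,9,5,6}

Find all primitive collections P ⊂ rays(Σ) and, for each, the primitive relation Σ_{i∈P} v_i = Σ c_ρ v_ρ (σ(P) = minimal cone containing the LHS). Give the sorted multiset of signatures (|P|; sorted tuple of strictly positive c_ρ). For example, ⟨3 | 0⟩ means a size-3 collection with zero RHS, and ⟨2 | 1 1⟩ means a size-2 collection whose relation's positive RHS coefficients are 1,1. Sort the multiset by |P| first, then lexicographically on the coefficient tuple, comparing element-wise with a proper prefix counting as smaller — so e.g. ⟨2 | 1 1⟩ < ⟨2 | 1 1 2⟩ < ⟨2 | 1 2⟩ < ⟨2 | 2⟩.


The 16 primitive collections of Σ (r=10, n=4):

  P={2,7}:  v_{2} + v_{7} = 0 — sig = ⟨2 | 0⟩
  P={4,9}:  v_{4} + v_{9} = 0 — sig = ⟨2 | 0⟩
  P={1,6}:  v_{1} + v_{6} = v_{4} — sig = ⟨2 | 1⟩
  P={1,10}:  v_{1} + v_{10} = v_{8} — sig = ⟨2 | 1⟩
  P={1,9}:  v_{1} + v_{9} = v_{5} + v_{10} — sig = ⟨2 | 1 1⟩
  P={6,8}:  v_{6} + v_{8} = v_{4} + v_{10} — sig = ⟨2 | 1 1⟩
  P={2,3}:  v_{2} + v_{3} = v_{1} + v_{4} + v_{5} — sig = ⟨2 | 1 1 1⟩
  P={3,9}:  v_{3} + v_{9} = v_{1} + v_{5} + v_{7} — sig = ⟨2 | 1 1 1⟩
  P={3,6}:  v_{3} + v_{6} = 2·v_{4} + v_{5} + v_{7} — sig = ⟨2 | 1 1 2⟩
  P={3,10}:  v_{3} + v_{10} = 2·v_{1} + v_{7} — sig = ⟨2 | 1 2⟩
  P={8,9}:  v_{8} + v_{9} = v_{5} + 2·v_{10} — sig = ⟨2 | 1 2⟩
  P={3,8}:  v_{3} + v_{8} = 3·v_{1} + v_{7} — sig = ⟨2 | 1 3⟩
  P={5,6,10}:  v_{5} + v_{6} + v_{10} = 0 — sig = ⟨3 | 0⟩
  P={4,5,10}:  v_{4} + v_{5} + v_{10} = v_{1} — sig = ⟨3 | 1⟩
  P={4,5,8}:  v_{4} + v_{5} + v_{8} = 2·v_{1} — sig = ⟨3 | 2⟩
  P={1,4,5,7}:  v_{1} + v_{4} + v_{5} + v_{7} = v_{3} — sig = ⟨4 | 1⟩

Sorted signature multiset PRS(X):
    ⟨2 | 0⟩
    ⟨2 | 0⟩
    ⟨2 | 1⟩
    ⟨2 | 1⟩
    ⟨2 | 1 1⟩
    ⟨2 | 1 1⟩
    ⟨2 | 1 1 1⟩
    ⟨2 | 1 1 1⟩
    ⟨2 | 1 1 2⟩
    ⟨2 | 1 2⟩
    ⟨2 | 1 2⟩
    ⟨2 | 1 3⟩
    ⟨3 | 0⟩
    ⟨3 | 1⟩
    ⟨3 | 2⟩
    ⟨4 | 1⟩


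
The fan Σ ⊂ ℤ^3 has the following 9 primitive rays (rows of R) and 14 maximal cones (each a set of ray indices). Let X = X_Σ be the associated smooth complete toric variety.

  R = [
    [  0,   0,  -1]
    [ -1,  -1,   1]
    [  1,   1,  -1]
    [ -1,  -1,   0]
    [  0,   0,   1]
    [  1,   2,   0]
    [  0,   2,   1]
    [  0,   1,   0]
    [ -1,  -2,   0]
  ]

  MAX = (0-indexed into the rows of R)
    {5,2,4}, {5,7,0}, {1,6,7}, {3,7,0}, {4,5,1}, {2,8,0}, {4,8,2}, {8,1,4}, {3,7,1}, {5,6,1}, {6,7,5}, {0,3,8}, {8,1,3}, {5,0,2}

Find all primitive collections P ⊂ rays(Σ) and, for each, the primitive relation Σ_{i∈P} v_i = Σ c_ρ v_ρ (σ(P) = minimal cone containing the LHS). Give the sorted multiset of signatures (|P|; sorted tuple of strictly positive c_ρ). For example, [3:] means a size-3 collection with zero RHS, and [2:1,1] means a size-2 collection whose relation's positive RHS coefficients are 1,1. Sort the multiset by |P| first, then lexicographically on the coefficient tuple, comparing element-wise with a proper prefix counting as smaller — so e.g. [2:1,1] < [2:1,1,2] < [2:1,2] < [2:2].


|primitive collections| = 16. Relations:

  P={0,4}:  v_{0} + v_{4} = 0  so sig = [2:]
  P={1,2}:  v_{1} + v_{2} = 0  so sig = [2:]
  P={5,8}:  v_{5} + v_{8} = 0  so sig = [2:]
  P={0,1}:  v_{0} + v_{1} = v_{3}  so sig = [2:1]
  P={2,3}:  v_{2} + v_{3} = v_{0}  so sig = [2:1]
  P={3,4}:  v_{3} + v_{4} = v_{1}  so sig = [2:1]
  P={3,5}:  v_{3} + v_{5} = v_{7}  so sig = [2:1]
  P={7,8}:  v_{7} + v_{8} = v_{3}  so sig = [2:1]
  P={2,6}:  v_{2} + v_{6} = v_{5} + v_{7}  so sig = [2:1,1]
  P={2,7}:  v_{2} + v_{7} = v_{0} + v_{5}  so sig = [2:1,1]
  P={4,7}:  v_{4} + v_{7} = v_{1} + v_{5}  so sig = [2:1,1]
  P={6,8}:  v_{6} + v_{8} = v_{1} + v_{7}  so sig = [2:1,1]
  P={3,6}:  v_{3} + v_{6} = v_{1} + 2·v_{7}  so sig = [2:1,2]
  P={0,6}:  v_{0} + v_{6} = 2·v_{7}  so sig = [2:2]
  P={4,6}:  v_{4} + v_{6} = 2·v_{1} + 2·v_{5}  so sig = [2:2,2]
  P={1,5,7}:  v_{1} + v_{5} + v_{7} = v_{6}  so sig = [3:1]

Hence PRS(X_Σ) =
    |P|=2: 15 collections, coeffs (), (), (), (1), (1), (1), (1), (1), (1,1), (1,1), (1,1), (1,1), (1,2), (2), (2,2)
    |P|=3: 1 collection, coeffs (1)


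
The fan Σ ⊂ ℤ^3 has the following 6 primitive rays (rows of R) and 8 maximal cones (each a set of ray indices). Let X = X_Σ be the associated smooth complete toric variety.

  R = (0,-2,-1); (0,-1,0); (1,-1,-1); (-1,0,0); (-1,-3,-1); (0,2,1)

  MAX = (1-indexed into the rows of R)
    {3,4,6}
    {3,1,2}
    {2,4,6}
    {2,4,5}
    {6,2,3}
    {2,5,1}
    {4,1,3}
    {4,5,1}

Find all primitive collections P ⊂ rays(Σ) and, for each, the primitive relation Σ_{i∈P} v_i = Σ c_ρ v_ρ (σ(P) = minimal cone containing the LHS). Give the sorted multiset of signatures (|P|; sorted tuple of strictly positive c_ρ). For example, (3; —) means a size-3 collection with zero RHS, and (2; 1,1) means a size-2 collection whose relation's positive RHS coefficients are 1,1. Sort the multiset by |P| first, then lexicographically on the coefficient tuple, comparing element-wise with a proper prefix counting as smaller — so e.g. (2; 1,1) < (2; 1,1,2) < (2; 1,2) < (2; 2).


Σ has 5 primitive collections:

  P={1,6}:  v_{1} + v_{6} = 0 — sig = (2; —)
  P={5,6}:  v_{5} + v_{6} = v_{2} + v_{4} — sig = (2; 1,1)
  P={3,5}:  v_{3} + v_{5} = 2·v_{1} — sig = (2; 2)
  P={1,2,4}:  v_{1} + v_{2} + v_{4} = v_{5} — sig = (3; 1)
  P={2,3,4}:  v_{2} + v_{3} + v_{4} = v_{1} — sig = (3; 1)

Sorted signature multiset PRS(X):
[(2; —), (2; 1,1), (2; 2), (3; 1), (3; 1)]


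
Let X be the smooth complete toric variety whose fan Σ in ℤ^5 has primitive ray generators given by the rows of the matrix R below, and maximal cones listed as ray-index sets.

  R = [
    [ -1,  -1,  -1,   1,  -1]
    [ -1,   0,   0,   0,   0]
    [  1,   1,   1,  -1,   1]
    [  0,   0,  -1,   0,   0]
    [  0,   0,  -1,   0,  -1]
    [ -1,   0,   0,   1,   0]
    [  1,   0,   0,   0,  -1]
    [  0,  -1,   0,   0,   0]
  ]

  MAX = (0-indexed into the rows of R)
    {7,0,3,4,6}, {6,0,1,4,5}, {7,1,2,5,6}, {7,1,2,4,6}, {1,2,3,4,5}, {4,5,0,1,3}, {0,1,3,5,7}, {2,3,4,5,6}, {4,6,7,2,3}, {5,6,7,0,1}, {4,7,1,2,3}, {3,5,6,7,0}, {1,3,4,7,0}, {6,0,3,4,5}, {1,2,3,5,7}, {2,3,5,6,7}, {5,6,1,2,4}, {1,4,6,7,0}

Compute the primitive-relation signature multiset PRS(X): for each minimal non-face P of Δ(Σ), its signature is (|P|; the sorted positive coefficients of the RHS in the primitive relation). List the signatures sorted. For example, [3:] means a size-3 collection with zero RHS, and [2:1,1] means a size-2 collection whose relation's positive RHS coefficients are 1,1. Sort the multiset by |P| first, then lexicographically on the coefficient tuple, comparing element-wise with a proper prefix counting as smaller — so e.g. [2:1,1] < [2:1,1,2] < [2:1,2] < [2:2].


3 minimal non-faces of Δ(Σ) (on 8 rays):

  P={0,2}:  v_{0} + v_{2} = 0  ⇒ sig = [2:]
  P={1,3,6}:  v_{1} + v_{3} + v_{6} = v_{4}  ⇒ sig = [3:1]
  P={4,5,7}:  v_{4} + v_{5} + v_{7} = v_{0}  ⇒ sig = [3:1]

Signatures (|P|; sorted positive RHS coefficients), sorted:
[[2:], [3:1], [3:1]]


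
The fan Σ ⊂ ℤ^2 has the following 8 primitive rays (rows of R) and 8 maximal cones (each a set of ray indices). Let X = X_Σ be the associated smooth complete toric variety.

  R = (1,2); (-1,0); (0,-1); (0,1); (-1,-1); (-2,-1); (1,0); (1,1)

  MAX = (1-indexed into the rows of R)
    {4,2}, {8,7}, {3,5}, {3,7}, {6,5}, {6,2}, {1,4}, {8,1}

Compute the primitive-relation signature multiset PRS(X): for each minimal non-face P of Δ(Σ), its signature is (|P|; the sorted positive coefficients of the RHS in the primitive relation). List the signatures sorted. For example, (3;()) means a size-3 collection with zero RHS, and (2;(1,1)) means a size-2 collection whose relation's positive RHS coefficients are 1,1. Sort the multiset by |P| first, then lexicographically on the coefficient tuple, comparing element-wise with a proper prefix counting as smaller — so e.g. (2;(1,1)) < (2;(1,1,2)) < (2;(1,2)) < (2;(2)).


20 minimal non-faces of Δ(Σ) (on 8 rays):

  {2,7}:  v_{2} + v_{7} = 0  so sig = (2;())
  {3,4}:  v_{3} + v_{4} = 0  so sig = (2;())
  {5,8}:  v_{5} + v_{8} = 0  so sig = (2;())
  {1,3}:  v_{1} + v_{3} = v_{8}  so sig = (2;(1))
  {1,5}:  v_{1} + v_{5} = v_{4}  so sig = (2;(1))
  {2,3}:  v_{2} + v_{3} = v_{5}  so sig = (2;(1))
  {2,5}:  v_{2} + v_{5} = v_{6}  so sig = (2;(1))
  {2,8}:  v_{2} + v_{8} = v_{4}  so sig = (2;(1))
  {3,8}:  v_{3} + v_{8} = v_{7}  so sig = (2;(1))
  {4,5}:  v_{4} + v_{5} = v_{2}  so sig = (2;(1))
  {4,7}:  v_{4} + v_{7} = v_{8}  so sig = (2;(1))
  {4,8}:  v_{4} + v_{8} = v_{1}  so sig = (2;(1))
  {5,7}:  v_{5} + v_{7} = v_{3}  so sig = (2;(1))
  {6,7}:  v_{6} + v_{7} = v_{5}  so sig = (2;(1))
  {6,8}:  v_{6} + v_{8} = v_{2}  so sig = (2;(1))
  {1,6}:  v_{1} + v_{6} = v_{2} + v_{4}  so sig = (2;(1,1))
  {1,2}:  v_{1} + v_{2} = 2·v_{4}  so sig = (2;(2))
  {1,7}:  v_{1} + v_{7} = 2·v_{8}  so sig = (2;(2))
  {3,6}:  v_{3} + v_{6} = 2·v_{5}  so sig = (2;(2))
  {4,6}:  v_{4} + v_{6} = 2·v_{2}  so sig = (2;(2))

Signatures (|P|; sorted positive RHS coefficients), sorted:
    |P|=2: 20 collections, coeffs (), (), (), (1), (1), (1), (1), (1), (1), (1), (1), (1), (1), (1), (1), (1,1), (2), (2), (2), (2)


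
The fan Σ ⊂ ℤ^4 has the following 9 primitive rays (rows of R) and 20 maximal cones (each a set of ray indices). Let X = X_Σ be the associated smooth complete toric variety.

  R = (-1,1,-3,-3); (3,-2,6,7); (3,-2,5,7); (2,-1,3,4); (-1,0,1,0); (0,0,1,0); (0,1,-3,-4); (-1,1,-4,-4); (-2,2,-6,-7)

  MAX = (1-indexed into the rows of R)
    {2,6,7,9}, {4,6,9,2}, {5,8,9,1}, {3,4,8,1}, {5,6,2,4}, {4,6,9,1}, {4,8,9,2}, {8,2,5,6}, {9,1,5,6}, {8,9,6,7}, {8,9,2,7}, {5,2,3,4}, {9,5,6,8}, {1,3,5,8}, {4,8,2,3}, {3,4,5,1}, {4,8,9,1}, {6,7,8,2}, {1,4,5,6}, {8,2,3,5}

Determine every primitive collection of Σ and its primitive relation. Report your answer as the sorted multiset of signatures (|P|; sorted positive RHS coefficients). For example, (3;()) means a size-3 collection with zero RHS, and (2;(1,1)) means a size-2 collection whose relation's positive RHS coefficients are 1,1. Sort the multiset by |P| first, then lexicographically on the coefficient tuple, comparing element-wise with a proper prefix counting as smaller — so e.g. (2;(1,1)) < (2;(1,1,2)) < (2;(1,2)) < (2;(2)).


13 minimal non-faces of Δ(Σ) (on 9 rays):

  • {1,2}:  v_{1} + v_{2} = v_{4}  ⟹  sig = (2;(1))
  • {3,6}:  v_{3} + v_{6} = v_{2}  ⟹  sig = (2;(1))
  • {3,9}:  v_{3} + v_{9} = v_{4} + v_{8}  ⟹  sig = (2;(1,1))
  • {3,7}:  v_{3} + v_{7} = 2·v_{2} + v_{8} + v_{9}  ⟹  sig = (2;(1,1,2))
  • {1,7}:  v_{1} + v_{7} = v_{2} + 2·v_{9}  ⟹  sig = (2;(1,2))
  • {5,7}:  v_{5} + v_{7} = 2·v_{6} + v_{8}  ⟹  sig = (2;(1,2))
  • {4,7}:  v_{4} + v_{7} = 2·v_{2} + 2·v_{9}  ⟹  sig = (2;(2,2))
  • {4,5,8}:  v_{4} + v_{5} + v_{8} = 0  ⟹  sig = (3;())
  • {1,6,8}:  v_{1} + v_{6} + v_{8} = v_{9}  ⟹  sig = (3;(1))
  • {2,5,9}:  v_{2} + v_{5} + v_{9} = v_{6}  ⟹  sig = (3;(1))
  • {4,5,9}:  v_{4} + v_{5} + v_{9} = v_{1} + v_{6}  ⟹  sig = (3;(1,1))
  • {4,6,8}:  v_{4} + v_{6} + v_{8} = v_{2} + v_{9}  ⟹  sig = (3;(1,1))
  • {2,6,8,9}:  v_{2} + v_{6} + v_{8} + v_{9} = v_{7}  ⟹  sig = (4;(1))

Sorted signature multiset PRS(X):
    |P|=2: 7 collections, coeffs (1), (1), (1,1), (1,1,2), (1,2), (1,2), (2,2)
    |P|=3: 5 collections, coeffs (), (1), (1), (1,1), (1,1)
    |P|=4: 1 collection, coeffs (1)


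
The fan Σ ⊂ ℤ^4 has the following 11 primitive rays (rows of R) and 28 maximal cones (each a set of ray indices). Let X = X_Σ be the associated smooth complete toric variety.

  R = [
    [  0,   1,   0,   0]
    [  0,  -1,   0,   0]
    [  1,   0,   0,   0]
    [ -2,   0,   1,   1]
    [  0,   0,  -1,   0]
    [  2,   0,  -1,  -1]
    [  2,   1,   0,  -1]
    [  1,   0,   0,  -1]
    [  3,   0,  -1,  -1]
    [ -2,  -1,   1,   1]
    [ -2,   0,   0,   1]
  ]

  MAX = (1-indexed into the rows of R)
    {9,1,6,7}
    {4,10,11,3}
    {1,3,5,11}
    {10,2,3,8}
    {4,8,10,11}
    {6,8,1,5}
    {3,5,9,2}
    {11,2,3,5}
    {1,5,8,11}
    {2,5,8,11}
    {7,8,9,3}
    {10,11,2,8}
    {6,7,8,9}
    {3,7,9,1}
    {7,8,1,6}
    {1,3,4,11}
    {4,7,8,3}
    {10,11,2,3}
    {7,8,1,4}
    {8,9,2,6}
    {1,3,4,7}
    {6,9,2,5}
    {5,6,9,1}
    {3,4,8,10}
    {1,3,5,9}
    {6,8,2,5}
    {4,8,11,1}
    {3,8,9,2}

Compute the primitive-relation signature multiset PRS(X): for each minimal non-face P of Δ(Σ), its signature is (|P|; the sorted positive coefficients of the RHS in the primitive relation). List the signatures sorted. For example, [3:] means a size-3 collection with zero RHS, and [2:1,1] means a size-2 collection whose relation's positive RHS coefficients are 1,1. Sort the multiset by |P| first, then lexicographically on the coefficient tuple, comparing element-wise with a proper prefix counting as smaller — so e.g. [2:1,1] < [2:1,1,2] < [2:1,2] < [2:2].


21 collections generate NE(X_Σ); each relation:

  {1,2}:  v_{1} + v_{2} = 0  →  sig = [2:]
  {4,6}:  v_{4} + v_{6} = 0  →  sig = [2:]
  {1,10}:  v_{1} + v_{10} = v_{4}  →  sig = [2:1]
  {2,4}:  v_{2} + v_{4} = v_{10}  →  sig = [2:1]
  {3,6}:  v_{3} + v_{6} = v_{9}  →  sig = [2:1]
  {4,5}:  v_{4} + v_{5} = v_{11}  →  sig = [2:1]
  {4,9}:  v_{4} + v_{9} = v_{3}  →  sig = [2:1]
  {6,10}:  v_{6} + v_{10} = v_{2}  →  sig = [2:1]
  {6,11}:  v_{6} + v_{11} = v_{5}  →  sig = [2:1]
  {7,11}:  v_{7} + v_{11} = v_{1}  →  sig = [2:1]
  {2,7}:  v_{2} + v_{7} = v_{3} + v_{8}  →  sig = [2:1,1]
  {5,7}:  v_{5} + v_{7} = v_{1} + v_{6}  →  sig = [2:1,1]
  {5,10}:  v_{5} + v_{10} = v_{2} + v_{11}  →  sig = [2:1,1]
  {9,10}:  v_{9} + v_{10} = v_{2} + v_{3}  →  sig = [2:1,1]
  {9,11}:  v_{9} + v_{11} = v_{3} + v_{5}  →  sig = [2:1,1]
  {7,10}:  v_{7} + v_{10} = v_{3} + v_{4} + v_{8}  →  sig = [2:1,1,1]
  {3,8,11}:  v_{3} + v_{8} + v_{11} = 0  →  sig = [3:]
  {1,3,8}:  v_{1} + v_{3} + v_{8} = v_{7}  →  sig = [3:1]
  {3,5,8}:  v_{3} + v_{5} + v_{8} = v_{6}  →  sig = [3:1]
  {1,8,9}:  v_{1} + v_{8} + v_{9} = v_{6} + v_{7}  →  sig = [3:1,1]
  {5,8,9}:  v_{5} + v_{8} + v_{9} = 2·v_{6}  →  sig = [3:2]

so the primitive-relation signature multiset is
    [2:]
    [2:]
    [2:1]
    [2:1]
    [2:1]
    [2:1]
    [2:1]
    [2:1]
    [2:1]
    [2:1]
    [2:1,1]
    [2:1,1]
    [2:1,1]
    [2:1,1]
    [2:1,1]
    [2:1,1,1]
    [3:]
    [3:1]
    [3:1]
    [3:1,1]
    [3:2]


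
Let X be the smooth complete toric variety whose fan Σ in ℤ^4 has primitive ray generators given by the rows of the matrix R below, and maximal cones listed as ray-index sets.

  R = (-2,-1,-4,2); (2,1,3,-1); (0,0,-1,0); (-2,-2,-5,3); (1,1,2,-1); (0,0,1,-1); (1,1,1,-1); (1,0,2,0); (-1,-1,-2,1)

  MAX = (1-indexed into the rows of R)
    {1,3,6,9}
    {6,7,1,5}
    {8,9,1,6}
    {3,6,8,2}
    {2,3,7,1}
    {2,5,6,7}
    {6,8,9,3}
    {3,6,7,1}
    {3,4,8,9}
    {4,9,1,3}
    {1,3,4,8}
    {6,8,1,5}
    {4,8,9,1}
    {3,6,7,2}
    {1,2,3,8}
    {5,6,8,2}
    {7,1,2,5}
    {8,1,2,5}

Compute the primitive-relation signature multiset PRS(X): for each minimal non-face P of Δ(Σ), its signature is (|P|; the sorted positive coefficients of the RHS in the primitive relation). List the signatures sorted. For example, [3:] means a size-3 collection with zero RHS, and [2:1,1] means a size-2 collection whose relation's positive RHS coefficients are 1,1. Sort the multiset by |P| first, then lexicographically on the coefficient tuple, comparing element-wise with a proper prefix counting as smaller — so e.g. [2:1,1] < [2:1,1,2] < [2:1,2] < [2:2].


Minimal non-faces — 12 found among 9 rays, 18 max cones:

  • {5,9}:  v_{5} + v_{9} = 0 — sig = [2:]
  • {3,5}:  v_{3} + v_{5} = v_{7} — sig = [2:1]
  • {7,8}:  v_{7} + v_{8} = v_{2} — sig = [2:1]
  • {7,9}:  v_{7} + v_{9} = v_{3} — sig = [2:1]
  • {2,9}:  v_{2} + v_{9} = v_{3} + v_{8} — sig = [2:1,1]
  • {4,5}:  v_{4} + v_{5} = v_{1} + v_{3} + v_{8} — sig = [2:1,1,1]
  • {4,7}:  v_{4} + v_{7} = v_{1} + 2·v_{3} + v_{8} — sig = [2:1,1,2]
  • {2,4}:  v_{2} + v_{4} = v_{1} + 2·v_{3} + 2·v_{8} — sig = [2:1,2,2]
  • {4,6}:  v_{4} + v_{6} = 2·v_{9} — sig = [2:2]
  • {1,2,6}:  v_{1} + v_{2} + v_{6} = 0 — sig = [3:]
  • {1,3,6,8}:  v_{1} + v_{3} + v_{6} + v_{8} = v_{9} — sig = [4:1]
  • {1,3,8,9}:  v_{1} + v_{3} + v_{8} + v_{9} = v_{4} — sig = [4:1]

so the primitive-relation signature multiset is
    |P|=2: 9 collections, coeffs (), (1), (1), (1), (1,1), (1,1,1), (1,1,2), (1,2,2), (2)
    |P|=3: 1 collection, coeffs ()
    |P|=4: 2 collections, coeffs (1), (1)


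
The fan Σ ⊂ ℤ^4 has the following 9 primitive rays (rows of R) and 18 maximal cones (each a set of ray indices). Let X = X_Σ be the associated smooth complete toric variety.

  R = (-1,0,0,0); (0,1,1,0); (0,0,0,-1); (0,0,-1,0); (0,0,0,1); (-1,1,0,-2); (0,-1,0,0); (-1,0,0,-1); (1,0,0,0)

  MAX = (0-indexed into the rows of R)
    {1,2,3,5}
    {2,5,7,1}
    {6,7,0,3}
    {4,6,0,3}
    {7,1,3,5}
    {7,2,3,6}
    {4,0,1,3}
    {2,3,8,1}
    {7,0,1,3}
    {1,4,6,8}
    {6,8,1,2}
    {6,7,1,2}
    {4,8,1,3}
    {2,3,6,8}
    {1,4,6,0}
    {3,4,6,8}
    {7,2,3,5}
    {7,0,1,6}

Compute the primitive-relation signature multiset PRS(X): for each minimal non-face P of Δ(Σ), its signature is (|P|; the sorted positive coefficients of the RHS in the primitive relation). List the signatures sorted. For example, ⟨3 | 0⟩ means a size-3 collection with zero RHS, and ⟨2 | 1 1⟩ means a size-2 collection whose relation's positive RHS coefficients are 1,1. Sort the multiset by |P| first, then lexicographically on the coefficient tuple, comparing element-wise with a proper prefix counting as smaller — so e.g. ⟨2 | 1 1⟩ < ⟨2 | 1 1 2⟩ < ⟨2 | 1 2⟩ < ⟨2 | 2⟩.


11 collections generate NE(X_Σ); each relation:

  P={0,8}:  v_{0} + v_{8} = 0 — sig = ⟨2 | 0⟩
  P={2,4}:  v_{2} + v_{4} = 0 — sig = ⟨2 | 0⟩
  P={0,2}:  v_{0} + v_{2} = v_{7} — sig = ⟨2 | 1⟩
  P={4,7}:  v_{4} + v_{7} = v_{0} — sig = ⟨2 | 1⟩
  P={7,8}:  v_{7} + v_{8} = v_{2} — sig = ⟨2 | 1⟩
  P={5,6}:  v_{5} + v_{6} = v_{2} + v_{7} — sig = ⟨2 | 1 1⟩
  P={4,5}:  v_{4} + v_{5} = v_{1} + v_{3} + v_{7} — sig = ⟨2 | 1 1 1⟩
  P={0,5}:  v_{0} + v_{5} = v_{1} + v_{3} + 2·v_{7} — sig = ⟨2 | 1 1 2⟩
  P={5,8}:  v_{5} + v_{8} = v_{1} + 2·v_{2} + v_{3} — sig = ⟨2 | 1 1 2⟩
  P={1,3,6}:  v_{1} + v_{3} + v_{6} = 0 — sig = ⟨3 | 0⟩
  P={1,2,3,7}:  v_{1} + v_{2} + v_{3} + v_{7} = v_{5} — sig = ⟨4 | 1⟩

so the primitive-relation signature multiset is
    ⟨2 | 0⟩
    ⟨2 | 0⟩
    ⟨2 | 1⟩
    ⟨2 | 1⟩
    ⟨2 | 1⟩
    ⟨2 | 1 1⟩
    ⟨2 | 1 1 1⟩
    ⟨2 | 1 1 2⟩
    ⟨2 | 1 1 2⟩
    ⟨3 | 0⟩
    ⟨4 | 1⟩


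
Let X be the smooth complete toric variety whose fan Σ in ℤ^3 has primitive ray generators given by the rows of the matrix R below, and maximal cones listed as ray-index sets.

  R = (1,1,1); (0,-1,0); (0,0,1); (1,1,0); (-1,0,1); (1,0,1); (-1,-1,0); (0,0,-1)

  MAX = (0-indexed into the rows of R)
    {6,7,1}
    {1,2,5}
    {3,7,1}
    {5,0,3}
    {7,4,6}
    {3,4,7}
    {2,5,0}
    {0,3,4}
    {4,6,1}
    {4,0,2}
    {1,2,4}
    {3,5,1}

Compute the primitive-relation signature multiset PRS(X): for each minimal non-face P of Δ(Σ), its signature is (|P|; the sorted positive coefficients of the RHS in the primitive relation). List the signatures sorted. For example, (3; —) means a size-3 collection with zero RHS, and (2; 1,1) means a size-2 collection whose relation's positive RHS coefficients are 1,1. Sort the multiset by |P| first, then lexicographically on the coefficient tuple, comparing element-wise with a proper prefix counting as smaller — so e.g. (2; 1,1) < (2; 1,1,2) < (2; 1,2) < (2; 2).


Minimal non-faces — 12 found among 8 rays, 12 max cones:

  • {2,7}:  v_{2} + v_{7} = 0 ; sig = (2; —)
  • {3,6}:  v_{3} + v_{6} = 0 ; sig = (2; —)
  • {0,1}:  v_{0} + v_{1} = v_{5} ; sig = (2; 1)
  • {0,6}:  v_{0} + v_{6} = v_{2} ; sig = (2; 1)
  • {0,7}:  v_{0} + v_{7} = v_{3} ; sig = (2; 1)
  • {2,3}:  v_{2} + v_{3} = v_{0} ; sig = (2; 1)
  • {2,6}:  v_{2} + v_{6} = v_{1} + v_{4} ; sig = (2; 1,1)
  • {5,6}:  v_{5} + v_{6} = v_{1} + v_{2} ; sig = (2; 1,1)
  • {5,7}:  v_{5} + v_{7} = v_{1} + v_{3} ; sig = (2; 1,1)
  • {4,5}:  v_{4} + v_{5} = 2·v_{2} ; sig = (2; 2)
  • {1,3,4}:  v_{1} + v_{3} + v_{4} = v_{2} ; sig = (3; 1)
  • {1,4,7}:  v_{1} + v_{4} + v_{7} = v_{6} ; sig = (3; 1)

Signatures (|P|; sorted positive RHS coefficients), sorted:
    (2; —)
    (2; —)
    (2; 1)
    (2; 1)
    (2; 1)
    (2; 1)
    (2; 1,1)
    (2; 1,1)
    (2; 1,1)
    (2; 2)
    (3; 1)
    (3; 1)


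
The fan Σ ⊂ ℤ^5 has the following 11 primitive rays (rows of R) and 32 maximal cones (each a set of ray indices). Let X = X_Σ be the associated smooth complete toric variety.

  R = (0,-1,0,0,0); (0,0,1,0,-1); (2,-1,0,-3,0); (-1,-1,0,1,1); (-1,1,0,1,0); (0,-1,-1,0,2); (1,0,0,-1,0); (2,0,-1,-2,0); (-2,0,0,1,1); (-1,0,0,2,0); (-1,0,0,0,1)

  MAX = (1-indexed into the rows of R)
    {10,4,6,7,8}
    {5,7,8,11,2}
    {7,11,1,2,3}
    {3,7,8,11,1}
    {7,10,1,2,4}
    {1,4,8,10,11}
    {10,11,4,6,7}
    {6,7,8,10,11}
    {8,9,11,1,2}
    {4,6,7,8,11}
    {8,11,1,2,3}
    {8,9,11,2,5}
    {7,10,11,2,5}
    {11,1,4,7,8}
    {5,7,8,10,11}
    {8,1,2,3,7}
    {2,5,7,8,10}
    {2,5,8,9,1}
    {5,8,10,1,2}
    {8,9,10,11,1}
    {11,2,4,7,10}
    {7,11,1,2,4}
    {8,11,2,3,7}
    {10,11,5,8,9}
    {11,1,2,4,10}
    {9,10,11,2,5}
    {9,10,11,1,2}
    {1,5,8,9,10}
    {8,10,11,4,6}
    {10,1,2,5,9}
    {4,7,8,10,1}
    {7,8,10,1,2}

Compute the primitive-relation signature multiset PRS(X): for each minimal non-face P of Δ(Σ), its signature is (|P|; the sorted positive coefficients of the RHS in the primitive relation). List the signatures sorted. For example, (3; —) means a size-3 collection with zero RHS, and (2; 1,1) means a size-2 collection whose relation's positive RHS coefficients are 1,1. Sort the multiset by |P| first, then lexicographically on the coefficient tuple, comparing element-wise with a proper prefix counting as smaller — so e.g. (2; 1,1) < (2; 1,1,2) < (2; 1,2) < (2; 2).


Primitive collections (20):

  • {7,9}:  v_{7} + v_{9} = v_{11}  ⟹  sig = (2; 1)
  • {2,6}:  v_{2} + v_{6} = v_{4} + v_{7}  ⟹  sig = (2; 1,1)
  • {3,10}:  v_{3} + v_{10} = v_{1} + v_{7}  ⟹  sig = (2; 1,1)
  • {4,5}:  v_{4} + v_{5} = v_{10} + v_{11}  ⟹  sig = (2; 1,1)
  • {3,5}:  v_{3} + v_{5} = v_{2} + v_{8} + v_{11}  ⟹  sig = (2; 1,1,1)
  • {3,6}:  v_{3} + v_{6} = v_{1} + v_{4} + 2·v_{7} + v_{8} + v_{11}  ⟹  sig = (2; 1,1,1,1,2)
  • {3,9}:  v_{3} + v_{9} = v_{1} + v_{2} + v_{8} + 2·v_{11}  ⟹  sig = (2; 1,1,1,2)
  • {6,9}:  v_{6} + v_{9} = v_{4} + v_{8} + v_{10} + 2·v_{11}  ⟹  sig = (2; 1,1,1,2)
  • {4,9}:  v_{4} + v_{9} = v_{1} + v_{10} + 2·v_{11}  ⟹  sig = (2; 1,1,2)
  • {5,6}:  v_{5} + v_{6} = v_{7} + v_{8} + 2·v_{10} + 2·v_{11}  ⟹  sig = (2; 1,1,2,2)
  • {1,6}:  v_{1} + v_{6} = 2·v_{4} + v_{8}  ⟹  sig = (2; 1,2)
  • {3,4}:  v_{3} + v_{4} = 2·v_{1} + 2·v_{7} + v_{11}  ⟹  sig = (2; 1,2,2)
  • {1,5,7}:  v_{1} + v_{5} + v_{7} = 0  ⟹  sig = (3; —)
  • {1,5,11}:  v_{1} + v_{5} + v_{11} = v_{9}  ⟹  sig = (3; 1)
  • {2,4,8}:  v_{2} + v_{4} + v_{8} = v_{1} + v_{7}  ⟹  sig = (3; 1,1)
  • {2,8,10,11}:  v_{2} + v_{8} + v_{10} + v_{11} = 0  ⟹  sig = (4; —)
  • {1,7,10,11}:  v_{1} + v_{7} + v_{10} + v_{11} = v_{4}  ⟹  sig = (4; 1)
  • {2,8,9,10}:  v_{2} + v_{8} + v_{9} + v_{10} = v_{1} + v_{5}  ⟹  sig = (4; 1,1)
  • {1,2,7,8,11}:  v_{1} + v_{2} + v_{7} + v_{8} + v_{11} = v_{3}  ⟹  sig = (5; 1)
  • {4,7,8,10,11}:  v_{4} + v_{7} + v_{8} + v_{10} + v_{11} = v_{6}  ⟹  sig = (5; 1)

Hence PRS(X_Σ) =
    |P|=2: 12 collections, coeffs (1), (1,1), (1,1), (1,1), (1,1,1), (1,1,1,1,2), (1,1,1,2), (1,1,1,2), (1,1,2), (1,1,2,2), (1,2), (1,2,2)
    |P|=3: 3 collections, coeffs (), (1), (1,1)
    |P|=4: 3 collections, coeffs (), (1), (1,1)
    |P|=5: 2 collections, coeffs (1), (1)


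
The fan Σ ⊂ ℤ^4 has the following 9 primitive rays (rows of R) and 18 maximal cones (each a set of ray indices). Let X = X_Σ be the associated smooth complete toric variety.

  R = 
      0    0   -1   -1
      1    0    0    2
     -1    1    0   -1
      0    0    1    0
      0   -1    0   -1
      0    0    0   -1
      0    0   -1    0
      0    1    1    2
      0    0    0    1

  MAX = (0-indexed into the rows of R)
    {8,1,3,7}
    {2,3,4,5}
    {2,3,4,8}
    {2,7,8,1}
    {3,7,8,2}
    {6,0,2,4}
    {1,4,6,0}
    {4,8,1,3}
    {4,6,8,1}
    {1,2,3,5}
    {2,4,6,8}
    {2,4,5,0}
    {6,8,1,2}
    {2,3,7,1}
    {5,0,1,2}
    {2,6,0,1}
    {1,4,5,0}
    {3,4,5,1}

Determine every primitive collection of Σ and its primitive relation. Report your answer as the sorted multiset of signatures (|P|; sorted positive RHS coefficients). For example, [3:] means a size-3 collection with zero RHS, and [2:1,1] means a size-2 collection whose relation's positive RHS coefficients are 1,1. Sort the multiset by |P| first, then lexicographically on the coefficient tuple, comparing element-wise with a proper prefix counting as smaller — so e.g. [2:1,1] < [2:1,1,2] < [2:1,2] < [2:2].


Minimal non-faces — 11 found among 9 rays, 18 max cones:

  P = {3,6}:  v_{3} + v_{6} = 0  so sig = [2:]
  P = {5,8}:  v_{5} + v_{8} = 0  so sig = [2:]
  P = {0,3}:  v_{0} + v_{3} = v_{5}  so sig = [2:1]
  P = {0,8}:  v_{0} + v_{8} = v_{6}  so sig = [2:1]
  P = {5,6}:  v_{5} + v_{6} = v_{0}  so sig = [2:1]
  P = {0,7}:  v_{0} + v_{7} = v_{1} + v_{2}  so sig = [2:1,1]
  P = {4,7}:  v_{4} + v_{7} = v_{3} + v_{8}  so sig = [2:1,1]
  P = {5,7}:  v_{5} + v_{7} = v_{1} + v_{2} + v_{3}  so sig = [2:1,1,1]
  P = {6,7}:  v_{6} + v_{7} = v_{1} + v_{2} + v_{8}  so sig = [2:1,1,1]
  P = {1,2,4}:  v_{1} + v_{2} + v_{4} = 0  so sig = [3:]
  P = {1,2,3,8}:  v_{1} + v_{2} + v_{3} + v_{8} = v_{7}  so sig = [4:1]

Signatures (|P|; sorted positive RHS coefficients), sorted:
{ [2:] ×2,  [2:1] ×3,  [2:1,1] ×2,  [2:1,1,1] ×2,  [3:],  [4:1] }


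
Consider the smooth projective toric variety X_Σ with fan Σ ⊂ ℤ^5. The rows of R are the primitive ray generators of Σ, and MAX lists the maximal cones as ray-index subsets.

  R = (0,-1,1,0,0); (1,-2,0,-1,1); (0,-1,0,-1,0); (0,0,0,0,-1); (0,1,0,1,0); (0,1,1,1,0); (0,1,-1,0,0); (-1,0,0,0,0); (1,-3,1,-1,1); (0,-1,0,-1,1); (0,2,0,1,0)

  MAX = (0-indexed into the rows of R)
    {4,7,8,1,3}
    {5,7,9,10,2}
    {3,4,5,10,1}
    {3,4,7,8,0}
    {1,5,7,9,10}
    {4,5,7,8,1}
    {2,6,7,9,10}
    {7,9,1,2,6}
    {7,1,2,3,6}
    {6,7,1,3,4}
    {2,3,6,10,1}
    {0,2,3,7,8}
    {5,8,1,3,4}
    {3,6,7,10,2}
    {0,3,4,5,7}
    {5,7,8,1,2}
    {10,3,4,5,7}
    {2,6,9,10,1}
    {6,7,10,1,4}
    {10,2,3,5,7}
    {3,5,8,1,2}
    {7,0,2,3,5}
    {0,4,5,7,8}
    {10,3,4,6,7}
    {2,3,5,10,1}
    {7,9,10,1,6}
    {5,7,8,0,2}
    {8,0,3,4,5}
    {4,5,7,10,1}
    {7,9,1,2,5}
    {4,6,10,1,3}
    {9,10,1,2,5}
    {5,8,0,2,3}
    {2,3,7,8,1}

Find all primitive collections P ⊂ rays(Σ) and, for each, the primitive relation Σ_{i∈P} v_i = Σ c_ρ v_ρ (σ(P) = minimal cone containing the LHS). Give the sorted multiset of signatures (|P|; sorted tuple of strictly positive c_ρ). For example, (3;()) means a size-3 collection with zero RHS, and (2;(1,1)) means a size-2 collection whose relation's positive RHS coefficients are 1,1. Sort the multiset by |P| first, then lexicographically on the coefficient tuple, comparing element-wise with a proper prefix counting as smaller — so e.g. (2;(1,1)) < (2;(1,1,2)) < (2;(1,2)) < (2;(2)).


15 minimal non-faces of Δ(Σ) (on 11 rays):

  P = {0,6}:  v_{0} + v_{6} = 0 ; sig = (2;())
  P = {2,4}:  v_{2} + v_{4} = 0 ; sig = (2;())
  P = {0,1}:  v_{0} + v_{1} = v_{8} ; sig = (2;(1))
  P = {0,10}:  v_{0} + v_{10} = v_{5} ; sig = (2;(1))
  P = {3,9}:  v_{3} + v_{9} = v_{2} ; sig = (2;(1))
  P = {5,6}:  v_{5} + v_{6} = v_{10} ; sig = (2;(1))
  P = {6,8}:  v_{6} + v_{8} = v_{1} ; sig = (2;(1))
  P = {8,10}:  v_{8} + v_{10} = v_{1} + v_{5} ; sig = (2;(1,1))
  P = {4,9}:  v_{4} + v_{9} = v_{1} + v_{7} + v_{10} ; sig = (2;(1,1,1))
  P = {0,9}:  v_{0} + v_{9} = v_{1} + v_{2} + v_{5} + v_{7} ; sig = (2;(1,1,1,1))
  P = {8,9}:  v_{8} + v_{9} = 2·v_{1} + v_{2} + v_{5} + v_{7} ; sig = (2;(1,1,1,2))
  P = {1,3,7,10}:  v_{1} + v_{3} + v_{7} + v_{10} = 0 ; sig = (4;())
  P = {1,2,7,10}:  v_{1} + v_{2} + v_{7} + v_{10} = v_{9} ; sig = (4;(1))
  P = {1,3,5,7}:  v_{1} + v_{3} + v_{5} + v_{7} = v_{0} ; sig = (4;(1))
  P = {3,5,7,8}:  v_{3} + v_{5} + v_{7} + v_{8} = 2·v_{0} ; sig = (4;(2))

Sorted signature multiset PRS(X):
{ (2;()) ×2,  (2;(1)) ×5,  (2;(1,1)),  (2;(1,1,1)),  (2;(1,1,1,1)),  (2;(1,1,1,2)),  (4;()),  (4;(1)) ×2,  (4;(2)) }


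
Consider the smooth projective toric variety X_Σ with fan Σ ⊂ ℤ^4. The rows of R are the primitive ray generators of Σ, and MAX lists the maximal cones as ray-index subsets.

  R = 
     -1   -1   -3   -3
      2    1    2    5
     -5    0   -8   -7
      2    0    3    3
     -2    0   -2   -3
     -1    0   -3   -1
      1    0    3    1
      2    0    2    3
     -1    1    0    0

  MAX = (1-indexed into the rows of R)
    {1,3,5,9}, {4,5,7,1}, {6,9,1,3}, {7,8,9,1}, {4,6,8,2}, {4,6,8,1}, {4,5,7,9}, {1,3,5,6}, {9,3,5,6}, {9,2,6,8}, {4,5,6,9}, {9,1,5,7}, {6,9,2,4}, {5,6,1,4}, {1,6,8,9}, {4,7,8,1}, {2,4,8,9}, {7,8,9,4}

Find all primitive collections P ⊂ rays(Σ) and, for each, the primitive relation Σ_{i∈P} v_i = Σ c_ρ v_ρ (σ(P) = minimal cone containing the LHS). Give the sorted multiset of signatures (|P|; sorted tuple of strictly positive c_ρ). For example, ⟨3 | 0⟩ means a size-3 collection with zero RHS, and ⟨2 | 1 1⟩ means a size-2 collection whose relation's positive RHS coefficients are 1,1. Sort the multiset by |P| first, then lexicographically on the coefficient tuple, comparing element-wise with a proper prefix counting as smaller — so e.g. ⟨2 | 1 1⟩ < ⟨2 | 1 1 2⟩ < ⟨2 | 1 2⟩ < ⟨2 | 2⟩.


Primitive collections (12):

  P={5,8}:  v_{5} + v_{8} = 0  →  sig = ⟨2 | 0⟩
  P={6,7}:  v_{6} + v_{7} = 0  →  sig = ⟨2 | 0⟩
  P={1,2}:  v_{1} + v_{2} = v_{6} + v_{8}  →  sig = ⟨2 | 1 1⟩
  P={3,4}:  v_{3} + v_{4} = v_{5} + v_{6}  →  sig = ⟨2 | 1 1⟩
  P={2,5}:  v_{2} + v_{5} = v_{4} + v_{6} + v_{9}  →  sig = ⟨2 | 1 1 1⟩
  P={2,7}:  v_{2} + v_{7} = v_{4} + v_{8} + v_{9}  →  sig = ⟨2 | 1 1 1⟩
  P={3,7}:  v_{3} + v_{7} = v_{1} + v_{5} + v_{9}  →  sig = ⟨2 | 1 1 1⟩
  P={3,8}:  v_{3} + v_{8} = v_{1} + v_{6} + v_{9}  →  sig = ⟨2 | 1 1 1⟩
  P={2,3}:  v_{2} + v_{3} = 2·v_{6} + v_{9}  →  sig = ⟨2 | 1 2⟩
  P={1,4,9}:  v_{1} + v_{4} + v_{9} = 0  →  sig = ⟨3 | 0⟩
  P={1,5,6,9}:  v_{1} + v_{5} + v_{6} + v_{9} = v_{3}  →  sig = ⟨4 | 1⟩
  P={4,6,8,9}:  v_{4} + v_{6} + v_{8} + v_{9} = v_{2}  →  sig = ⟨4 | 1⟩

Sorted signature multiset PRS(X):
[⟨2 | 0⟩, ⟨2 | 0⟩, ⟨2 | 1 1⟩, ⟨2 | 1 1⟩, ⟨2 | 1 1 1⟩, ⟨2 | 1 1 1⟩, ⟨2 | 1 1 1⟩, ⟨2 | 1 1 1⟩, ⟨2 | 1 2⟩, ⟨3 | 0⟩, ⟨4 | 1⟩, ⟨4 | 1⟩]
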